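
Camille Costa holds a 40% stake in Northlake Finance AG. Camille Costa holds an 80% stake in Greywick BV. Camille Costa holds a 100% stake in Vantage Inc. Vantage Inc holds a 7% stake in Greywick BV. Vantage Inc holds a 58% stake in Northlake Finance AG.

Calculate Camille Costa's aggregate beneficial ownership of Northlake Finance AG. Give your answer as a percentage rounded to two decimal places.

Camille reaches Northlake along 2 paths.
Direct stake: 40% = 40%.
Via Vantage: 100% × 58% = 58%.
Total: 40% + 58% = 98%.
Rounded: 98.00%.

98.00%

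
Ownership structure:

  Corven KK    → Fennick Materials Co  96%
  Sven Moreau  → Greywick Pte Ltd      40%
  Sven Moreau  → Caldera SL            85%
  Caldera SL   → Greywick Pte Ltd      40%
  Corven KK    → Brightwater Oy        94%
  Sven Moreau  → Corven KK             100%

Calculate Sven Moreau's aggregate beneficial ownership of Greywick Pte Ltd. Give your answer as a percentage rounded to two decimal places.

Sven reaches Greywick along 2 paths.
Direct stake: 40% = 40%.
Via Caldera: 85% × 40% = 34%.
Total: 40% + 34% = 74%.
Rounded: 74.00%.

74.00%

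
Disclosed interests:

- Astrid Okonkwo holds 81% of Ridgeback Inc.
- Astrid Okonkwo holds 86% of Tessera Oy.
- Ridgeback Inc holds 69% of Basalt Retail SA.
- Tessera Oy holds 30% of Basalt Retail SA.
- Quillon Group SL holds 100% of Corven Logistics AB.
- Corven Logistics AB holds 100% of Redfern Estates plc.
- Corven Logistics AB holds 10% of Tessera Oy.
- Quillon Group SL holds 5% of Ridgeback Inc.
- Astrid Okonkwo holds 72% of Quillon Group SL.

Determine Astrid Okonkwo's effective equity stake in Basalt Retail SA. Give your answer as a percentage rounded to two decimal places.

86.33%

Astrid reaches Basalt along 4 paths.
Via Quillon → Corven → Tessera: 72% × 100% × 10% × 30% = 2.16%.
Via Tessera: 86% × 30% = 25.8%.
Via Quillon → Ridgeback: 72% × 5% × 69% = 2.484%.
Via Ridgeback: 81% × 69% = 55.89%.
Total: 2.16% + 25.8% + 2.484% + 55.89% = 86.334%.
Rounded: 86.33%.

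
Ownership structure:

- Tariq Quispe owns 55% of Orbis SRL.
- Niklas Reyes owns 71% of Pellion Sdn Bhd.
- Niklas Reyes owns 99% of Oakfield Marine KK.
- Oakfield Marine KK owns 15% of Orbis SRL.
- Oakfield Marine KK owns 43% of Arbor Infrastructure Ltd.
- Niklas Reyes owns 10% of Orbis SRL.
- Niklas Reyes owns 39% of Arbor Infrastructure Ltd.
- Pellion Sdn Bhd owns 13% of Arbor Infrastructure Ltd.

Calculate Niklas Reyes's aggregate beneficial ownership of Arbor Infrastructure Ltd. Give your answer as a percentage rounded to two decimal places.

Niklas reaches Arbor along 3 paths.
Via Oakfield: 99% × 43% = 42.57%.
Direct stake: 39% = 39%.
Via Pellion: 71% × 13% = 9.23%.
Total: 42.57% + 39% + 9.23% = 90.8%.
Rounded: 90.80%.

90.80%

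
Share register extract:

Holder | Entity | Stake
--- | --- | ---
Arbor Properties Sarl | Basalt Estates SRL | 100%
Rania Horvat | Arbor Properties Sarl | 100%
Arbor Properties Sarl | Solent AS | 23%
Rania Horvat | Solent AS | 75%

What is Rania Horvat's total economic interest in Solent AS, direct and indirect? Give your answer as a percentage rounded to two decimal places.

Rania reaches Solent along 2 paths.
Via Arbor: 100% × 23% = 23%.
Direct stake: 75% = 75%.
Total: 23% + 75% = 98%.
Rounded: 98.00%.

98.00%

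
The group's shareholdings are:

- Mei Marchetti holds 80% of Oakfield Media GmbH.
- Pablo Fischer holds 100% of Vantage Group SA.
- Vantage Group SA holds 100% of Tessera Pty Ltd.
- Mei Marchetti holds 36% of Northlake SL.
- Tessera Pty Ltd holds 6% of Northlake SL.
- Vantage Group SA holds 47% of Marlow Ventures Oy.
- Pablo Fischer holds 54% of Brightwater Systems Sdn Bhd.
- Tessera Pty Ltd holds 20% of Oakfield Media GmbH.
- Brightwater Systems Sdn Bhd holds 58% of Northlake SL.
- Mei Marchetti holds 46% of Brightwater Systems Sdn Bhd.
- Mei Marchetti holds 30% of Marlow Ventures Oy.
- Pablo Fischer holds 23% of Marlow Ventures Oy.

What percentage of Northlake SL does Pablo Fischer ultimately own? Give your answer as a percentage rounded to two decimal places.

37.32%

Pablo reaches Northlake along 2 paths.
Via Vantage → Tessera: 100% × 100% × 6% = 6%.
Via Brightwater: 54% × 58% = 31.32%.
Total: 6% + 31.32% = 37.32%.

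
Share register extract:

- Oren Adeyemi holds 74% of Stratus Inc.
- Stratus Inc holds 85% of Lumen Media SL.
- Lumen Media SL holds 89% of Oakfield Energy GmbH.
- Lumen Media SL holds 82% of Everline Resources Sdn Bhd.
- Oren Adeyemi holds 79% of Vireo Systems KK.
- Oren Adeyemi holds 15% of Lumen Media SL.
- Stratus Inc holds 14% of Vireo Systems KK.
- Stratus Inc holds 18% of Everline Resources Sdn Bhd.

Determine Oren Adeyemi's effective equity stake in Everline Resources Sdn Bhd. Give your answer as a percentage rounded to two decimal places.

Oren reaches Everline along 3 paths.
Via Lumen: 15% × 82% = 12.3%.
Via Stratus → Lumen: 74% × 85% × 82% = 51.578%.
Via Stratus: 74% × 18% = 13.32%.
Total: 12.3% + 51.578% + 13.32% = 77.198%.
Rounded: 77.20%.

77.20%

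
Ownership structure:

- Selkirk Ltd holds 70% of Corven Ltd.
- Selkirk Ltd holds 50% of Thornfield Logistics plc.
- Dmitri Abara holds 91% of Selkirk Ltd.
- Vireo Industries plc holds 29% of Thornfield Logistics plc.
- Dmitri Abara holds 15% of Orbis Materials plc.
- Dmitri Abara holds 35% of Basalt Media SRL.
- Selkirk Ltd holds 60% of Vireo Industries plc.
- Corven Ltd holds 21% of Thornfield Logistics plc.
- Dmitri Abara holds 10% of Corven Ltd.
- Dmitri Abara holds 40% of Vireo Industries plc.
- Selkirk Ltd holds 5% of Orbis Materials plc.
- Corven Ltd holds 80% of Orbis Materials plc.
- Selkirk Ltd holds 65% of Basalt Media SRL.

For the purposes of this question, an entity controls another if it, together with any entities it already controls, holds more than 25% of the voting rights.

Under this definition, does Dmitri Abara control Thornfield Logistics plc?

Dmitri holds 91% of Selkirk, so Dmitri controls Selkirk.
Dmitri and Selkirk together hold 40% + 60% = 100% of Vireo, so Dmitri controls Vireo.
Selkirk and Dmitri together hold 70% + 10% = 80% of Corven, so Dmitri controls Corven.
Selkirk and Corven and Vireo together hold 50% + 21% + 29% = 100% of Thornfield, so Dmitri controls Thornfield.

Yes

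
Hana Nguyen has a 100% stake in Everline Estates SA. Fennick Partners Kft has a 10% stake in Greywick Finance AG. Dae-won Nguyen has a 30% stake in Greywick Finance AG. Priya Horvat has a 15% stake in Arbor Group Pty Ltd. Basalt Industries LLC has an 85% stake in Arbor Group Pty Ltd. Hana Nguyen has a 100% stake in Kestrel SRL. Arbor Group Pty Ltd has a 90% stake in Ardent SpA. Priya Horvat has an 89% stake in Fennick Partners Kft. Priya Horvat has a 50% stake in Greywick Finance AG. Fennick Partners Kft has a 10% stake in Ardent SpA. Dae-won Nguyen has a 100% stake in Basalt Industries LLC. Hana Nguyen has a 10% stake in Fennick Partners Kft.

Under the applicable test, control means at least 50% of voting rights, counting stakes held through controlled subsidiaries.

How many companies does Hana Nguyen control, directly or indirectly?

2

Hana holds 100% of Kestrel, so Hana controls Kestrel.
Hana holds 100% of Everline, so Hana controls Everline.
No other company's threshold is met.
Hana controls 2 companies.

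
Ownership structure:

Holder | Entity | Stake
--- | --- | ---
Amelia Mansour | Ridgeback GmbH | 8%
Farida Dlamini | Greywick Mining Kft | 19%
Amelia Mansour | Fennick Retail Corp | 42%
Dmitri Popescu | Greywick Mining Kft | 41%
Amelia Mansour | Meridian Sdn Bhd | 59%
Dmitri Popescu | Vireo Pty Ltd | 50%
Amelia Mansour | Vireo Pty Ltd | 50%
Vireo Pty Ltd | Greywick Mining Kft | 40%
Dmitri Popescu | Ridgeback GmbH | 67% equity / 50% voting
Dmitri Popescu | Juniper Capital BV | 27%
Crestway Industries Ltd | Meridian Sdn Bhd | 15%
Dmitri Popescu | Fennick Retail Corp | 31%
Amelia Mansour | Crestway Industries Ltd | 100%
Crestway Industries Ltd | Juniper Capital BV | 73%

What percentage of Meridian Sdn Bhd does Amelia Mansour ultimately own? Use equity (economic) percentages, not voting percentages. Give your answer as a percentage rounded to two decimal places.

Amelia reaches Meridian along 2 paths.
Direct stake: 59% = 59%.
Via Crestway: 100% × 15% = 15%.
Total: 59% + 15% = 74%.
Rounded: 74.00%.

74.00%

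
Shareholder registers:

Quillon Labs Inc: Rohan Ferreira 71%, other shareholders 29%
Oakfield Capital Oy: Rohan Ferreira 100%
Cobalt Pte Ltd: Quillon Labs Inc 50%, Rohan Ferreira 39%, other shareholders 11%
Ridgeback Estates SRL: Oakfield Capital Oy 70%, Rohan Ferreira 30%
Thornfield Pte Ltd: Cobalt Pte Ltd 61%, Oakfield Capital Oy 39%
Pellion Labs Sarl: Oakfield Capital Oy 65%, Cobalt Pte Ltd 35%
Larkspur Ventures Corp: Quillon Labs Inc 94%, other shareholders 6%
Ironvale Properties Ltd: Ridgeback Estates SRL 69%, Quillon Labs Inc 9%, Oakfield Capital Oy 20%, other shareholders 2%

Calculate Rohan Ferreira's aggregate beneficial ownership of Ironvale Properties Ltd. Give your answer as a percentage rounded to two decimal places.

95.39%

Rohan reaches Ironvale along 4 paths.
Via Oakfield → Ridgeback: 100% × 70% × 69% = 48.3%.
Via Ridgeback: 30% × 69% = 20.7%.
Via Quillon: 71% × 9% = 6.39%.
Via Oakfield: 100% × 20% = 20%.
Total: 48.3% + 20.7% + 6.39% + 20% = 95.39%.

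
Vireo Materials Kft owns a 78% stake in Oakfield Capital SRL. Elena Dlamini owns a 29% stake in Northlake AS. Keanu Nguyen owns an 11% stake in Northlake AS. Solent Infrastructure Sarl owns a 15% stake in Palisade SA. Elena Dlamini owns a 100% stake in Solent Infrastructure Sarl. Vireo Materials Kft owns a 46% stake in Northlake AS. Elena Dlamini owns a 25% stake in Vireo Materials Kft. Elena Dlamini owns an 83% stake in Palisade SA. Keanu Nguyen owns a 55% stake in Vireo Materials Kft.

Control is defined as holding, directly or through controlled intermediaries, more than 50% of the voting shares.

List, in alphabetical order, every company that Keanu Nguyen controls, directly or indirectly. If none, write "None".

Keanu holds 55% of Vireo, so Keanu controls Vireo.
Keanu and Vireo together hold 11% + 46% = 57% of Northlake, so Keanu controls Northlake.
Vireo holds 78% of Oakfield, so Keanu controls Oakfield.
No other company's threshold is met.

Northlake AS, Oakfield Capital SRL, Vireo Materials Kft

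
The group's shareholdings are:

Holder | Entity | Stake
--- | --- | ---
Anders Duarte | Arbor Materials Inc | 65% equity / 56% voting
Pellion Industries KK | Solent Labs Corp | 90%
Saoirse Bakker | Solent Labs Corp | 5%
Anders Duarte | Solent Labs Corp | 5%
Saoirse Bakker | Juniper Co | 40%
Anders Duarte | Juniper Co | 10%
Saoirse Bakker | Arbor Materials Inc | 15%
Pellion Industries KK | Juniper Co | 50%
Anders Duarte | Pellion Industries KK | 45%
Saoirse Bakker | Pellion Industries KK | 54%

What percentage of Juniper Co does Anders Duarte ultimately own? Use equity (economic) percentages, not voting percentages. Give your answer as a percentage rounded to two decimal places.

32.50%

Anders reaches Juniper along 2 paths.
Direct stake: 10% = 10%.
Via Pellion: 45% × 50% = 22.5%.
Total: 10% + 22.5% = 32.5%.
Rounded: 32.50%.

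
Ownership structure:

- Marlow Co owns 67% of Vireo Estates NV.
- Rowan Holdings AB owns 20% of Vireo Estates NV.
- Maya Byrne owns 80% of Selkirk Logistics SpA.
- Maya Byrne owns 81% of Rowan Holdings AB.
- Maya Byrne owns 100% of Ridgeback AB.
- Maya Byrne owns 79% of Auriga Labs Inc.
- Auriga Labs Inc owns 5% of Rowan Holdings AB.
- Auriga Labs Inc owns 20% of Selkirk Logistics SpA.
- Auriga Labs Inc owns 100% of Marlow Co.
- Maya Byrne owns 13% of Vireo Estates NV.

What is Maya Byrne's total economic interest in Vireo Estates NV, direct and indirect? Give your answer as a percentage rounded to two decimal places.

Maya reaches Vireo along 4 paths.
Via Rowan: 81% × 20% = 16.2%.
Via Auriga → Rowan: 79% × 5% × 20% = 0.79%.
Direct stake: 13% = 13%.
Via Auriga → Marlow: 79% × 100% × 67% = 52.93%.
Total: 16.2% + 0.79% + 13% + 52.93% = 82.92%.

82.92%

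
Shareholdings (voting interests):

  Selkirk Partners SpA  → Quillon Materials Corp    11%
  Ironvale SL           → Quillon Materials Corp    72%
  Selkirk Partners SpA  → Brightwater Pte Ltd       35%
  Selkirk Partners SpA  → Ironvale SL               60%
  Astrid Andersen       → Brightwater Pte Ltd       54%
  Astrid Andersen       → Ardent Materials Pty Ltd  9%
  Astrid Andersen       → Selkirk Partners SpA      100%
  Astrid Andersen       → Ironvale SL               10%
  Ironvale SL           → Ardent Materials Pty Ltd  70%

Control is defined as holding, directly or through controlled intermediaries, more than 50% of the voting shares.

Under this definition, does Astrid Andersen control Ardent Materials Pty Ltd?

Astrid holds 100% of Selkirk, so Astrid controls Selkirk.
Astrid and Selkirk together hold 10% + 60% = 70% of Ironvale, so Astrid controls Ironvale.
Ironvale and Astrid together hold 70% + 9% = 79% of Ardent, so Astrid controls Ardent.

Yes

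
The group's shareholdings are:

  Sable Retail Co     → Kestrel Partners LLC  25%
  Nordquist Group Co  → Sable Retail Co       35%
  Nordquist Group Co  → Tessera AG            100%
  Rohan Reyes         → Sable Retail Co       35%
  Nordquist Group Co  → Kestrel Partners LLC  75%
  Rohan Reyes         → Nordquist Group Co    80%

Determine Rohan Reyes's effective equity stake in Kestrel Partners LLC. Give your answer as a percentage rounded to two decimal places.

75.75%

Rohan reaches Kestrel along 3 paths.
Via Nordquist: 80% × 75% = 60%.
Via Sable: 35% × 25% = 8.75%.
Via Nordquist → Sable: 80% × 35% × 25% = 7%.
Total: 60% + 8.75% + 7% = 75.75%.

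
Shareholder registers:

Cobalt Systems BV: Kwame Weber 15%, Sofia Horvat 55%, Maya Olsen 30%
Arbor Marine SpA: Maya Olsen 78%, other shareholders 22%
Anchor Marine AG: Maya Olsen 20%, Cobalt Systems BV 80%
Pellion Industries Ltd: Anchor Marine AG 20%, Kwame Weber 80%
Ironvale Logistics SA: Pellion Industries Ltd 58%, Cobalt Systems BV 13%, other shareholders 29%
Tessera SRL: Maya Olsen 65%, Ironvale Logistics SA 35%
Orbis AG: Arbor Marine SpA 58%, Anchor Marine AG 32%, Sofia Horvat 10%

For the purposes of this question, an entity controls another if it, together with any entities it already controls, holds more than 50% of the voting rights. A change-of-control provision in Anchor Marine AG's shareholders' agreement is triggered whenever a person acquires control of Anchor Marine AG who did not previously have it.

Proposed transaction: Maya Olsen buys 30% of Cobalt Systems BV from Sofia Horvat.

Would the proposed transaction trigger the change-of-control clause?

Yes

The purchase adds only to Maya's holdings (Sofia's stake shrinks), so Maya is the only person who could newly come to control Anchor.
Maya holds 78% of Arbor, so Maya controls Arbor.
Maya holds 65% of Tessera, so Maya controls Tessera.
Arbor holds 58% of Orbis, so Maya controls Orbis.
In Anchor, Maya's side holds only 20%, not > 50%.
So before the transaction, Maya does not control Anchor.
After the purchase, Maya's direct stake in Cobalt rises to 30% + 30% = 60%, and Sofia's stake falls to 25%.
Maya holds 60% of Cobalt, so Maya controls Cobalt.
Maya and Cobalt together hold 20% + 80% = 100% of Anchor, so Maya controls Anchor.
Maya did not control Anchor before and does after, so the clause is triggered.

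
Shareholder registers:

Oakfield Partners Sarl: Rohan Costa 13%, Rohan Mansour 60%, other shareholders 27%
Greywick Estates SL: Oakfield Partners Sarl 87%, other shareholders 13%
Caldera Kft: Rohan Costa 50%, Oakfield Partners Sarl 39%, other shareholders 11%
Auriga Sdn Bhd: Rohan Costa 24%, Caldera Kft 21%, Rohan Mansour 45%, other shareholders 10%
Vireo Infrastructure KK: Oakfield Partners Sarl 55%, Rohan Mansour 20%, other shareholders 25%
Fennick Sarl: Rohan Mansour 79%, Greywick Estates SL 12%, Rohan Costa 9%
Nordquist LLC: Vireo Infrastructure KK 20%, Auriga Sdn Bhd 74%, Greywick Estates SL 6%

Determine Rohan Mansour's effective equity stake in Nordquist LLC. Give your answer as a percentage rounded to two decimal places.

50.67%

Rohan Mansour reaches Nordquist along 5 paths.
Via Oakfield → Vireo: 60% × 55% × 20% = 6.6%.
Via Vireo: 20% × 20% = 4%.
Via Oakfield → Caldera → Auriga: 60% × 39% × 21% × 74% = 3.63636%.
Via Auriga: 45% × 74% = 33.3%.
Via Oakfield → Greywick: 60% × 87% × 6% = 3.132%.
Total: 6.6% + 4% + 3.63636% + 33.3% + 3.132% = 50.66836%.
Rounded: 50.67%.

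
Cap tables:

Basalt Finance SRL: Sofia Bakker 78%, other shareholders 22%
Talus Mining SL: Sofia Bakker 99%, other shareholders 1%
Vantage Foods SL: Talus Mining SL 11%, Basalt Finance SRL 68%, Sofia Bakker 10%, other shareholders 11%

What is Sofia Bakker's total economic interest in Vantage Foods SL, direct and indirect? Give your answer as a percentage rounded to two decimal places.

73.93%

Sofia reaches Vantage along 3 paths.
Via Talus: 99% × 11% = 10.89%.
Via Basalt: 78% × 68% = 53.04%.
Direct stake: 10% = 10%.
Total: 10.89% + 53.04% + 10% = 73.93%.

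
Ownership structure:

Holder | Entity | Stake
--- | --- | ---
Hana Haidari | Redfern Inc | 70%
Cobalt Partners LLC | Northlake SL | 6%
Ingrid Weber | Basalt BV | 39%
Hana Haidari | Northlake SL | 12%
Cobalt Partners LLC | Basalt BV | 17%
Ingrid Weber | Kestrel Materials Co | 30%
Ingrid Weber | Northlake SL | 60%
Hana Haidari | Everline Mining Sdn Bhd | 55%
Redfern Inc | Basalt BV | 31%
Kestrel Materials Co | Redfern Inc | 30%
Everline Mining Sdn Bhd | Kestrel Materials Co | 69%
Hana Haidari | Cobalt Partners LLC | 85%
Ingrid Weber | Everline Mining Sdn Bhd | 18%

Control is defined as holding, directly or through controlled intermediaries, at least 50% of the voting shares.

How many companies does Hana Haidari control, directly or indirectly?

4

Hana holds 55% of Everline, so Hana controls Everline.
Everline holds 69% of Kestrel, so Hana controls Kestrel.
Hana and Kestrel together hold 70% + 30% = 100% of Redfern, so Hana controls Redfern.
Hana holds 85% of Cobalt, so Hana controls Cobalt.
No other company's threshold is met.
Hana controls 4 companies.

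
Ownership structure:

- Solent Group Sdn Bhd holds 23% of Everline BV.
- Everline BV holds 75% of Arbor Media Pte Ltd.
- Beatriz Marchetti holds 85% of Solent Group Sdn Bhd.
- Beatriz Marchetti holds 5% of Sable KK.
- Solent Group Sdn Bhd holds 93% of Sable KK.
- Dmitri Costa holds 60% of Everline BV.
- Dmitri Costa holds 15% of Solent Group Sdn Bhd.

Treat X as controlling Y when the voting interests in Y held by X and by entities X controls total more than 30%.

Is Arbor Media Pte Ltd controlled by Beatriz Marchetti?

Beatriz holds 85% of Solent, so Beatriz controls Solent.
Solent and Beatriz together hold 93% + 5% = 98% of Sable, so Beatriz controls Sable.
Neither Beatriz nor any entity Beatriz controls holds any voting interest in Arbor.
So Beatriz does not control Arbor.

No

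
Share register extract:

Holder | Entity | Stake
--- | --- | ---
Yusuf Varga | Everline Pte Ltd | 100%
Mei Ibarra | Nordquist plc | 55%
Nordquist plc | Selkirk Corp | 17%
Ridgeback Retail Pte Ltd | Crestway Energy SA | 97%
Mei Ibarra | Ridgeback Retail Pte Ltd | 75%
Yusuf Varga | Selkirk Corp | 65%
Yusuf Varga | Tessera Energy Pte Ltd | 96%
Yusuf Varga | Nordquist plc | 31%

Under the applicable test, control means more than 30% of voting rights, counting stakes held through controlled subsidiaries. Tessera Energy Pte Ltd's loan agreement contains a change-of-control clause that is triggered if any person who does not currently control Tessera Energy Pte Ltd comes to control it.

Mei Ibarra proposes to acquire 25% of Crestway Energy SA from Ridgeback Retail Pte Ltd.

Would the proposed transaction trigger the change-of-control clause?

The purchase adds only to Mei's holdings (Ridgeback's stake shrinks), so Mei is the only person who could newly come to control Tessera.
Mei holds 55% of Nordquist, so Mei controls Nordquist.
Mei holds 75% of Ridgeback, so Mei controls Ridgeback.
Ridgeback holds 97% of Crestway, so Mei controls Crestway.
Neither Mei nor any entity Mei controls holds any voting interest in Tessera.
So before the transaction, Mei does not control Tessera.
After the purchase, Mei holds 25% of Crestway directly, and Ridgeback's stake falls to 72%.
Ridgeback and Mei together hold 72% + 25% = 97% of Crestway, so Mei controls Crestway.
After the transaction, neither Mei nor any entity Mei controls holds a voting interest in Tessera, so Mei still does not control it.
No new person acquires control, so the clause is not triggered.

No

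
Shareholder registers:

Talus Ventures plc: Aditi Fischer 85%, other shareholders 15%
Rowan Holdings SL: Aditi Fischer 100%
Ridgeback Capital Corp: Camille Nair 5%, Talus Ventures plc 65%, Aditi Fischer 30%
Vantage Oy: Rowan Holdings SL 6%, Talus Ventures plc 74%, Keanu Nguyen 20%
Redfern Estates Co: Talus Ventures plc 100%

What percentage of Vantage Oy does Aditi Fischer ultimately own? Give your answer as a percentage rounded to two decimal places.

Aditi reaches Vantage along 2 paths.
Via Rowan: 100% × 6% = 6%.
Via Talus: 85% × 74% = 62.9%.
Total: 6% + 62.9% = 68.9%.
Rounded: 68.90%.

68.90%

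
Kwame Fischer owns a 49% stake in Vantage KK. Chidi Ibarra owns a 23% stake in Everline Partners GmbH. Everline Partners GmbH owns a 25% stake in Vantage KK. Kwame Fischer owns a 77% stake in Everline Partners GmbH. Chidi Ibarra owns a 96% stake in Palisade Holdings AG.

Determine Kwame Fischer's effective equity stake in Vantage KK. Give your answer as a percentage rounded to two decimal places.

Kwame reaches Vantage along 2 paths.
Direct stake: 49% = 49%.
Via Everline: 77% × 25% = 19.25%.
Total: 49% + 19.25% = 68.25%.

68.25%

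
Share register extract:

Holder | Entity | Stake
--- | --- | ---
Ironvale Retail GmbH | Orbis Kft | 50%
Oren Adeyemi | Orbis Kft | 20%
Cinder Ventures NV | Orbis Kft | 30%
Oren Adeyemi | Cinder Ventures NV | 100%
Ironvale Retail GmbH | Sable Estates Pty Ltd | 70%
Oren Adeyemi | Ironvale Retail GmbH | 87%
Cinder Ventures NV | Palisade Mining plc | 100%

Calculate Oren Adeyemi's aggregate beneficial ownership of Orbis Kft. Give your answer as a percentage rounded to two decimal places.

Oren reaches Orbis along 3 paths.
Via Cinder: 100% × 30% = 30%.
Direct stake: 20% = 20%.
Via Ironvale: 87% × 50% = 43.5%.
Total: 30% + 20% + 43.5% = 93.5%.
Rounded: 93.50%.

93.50%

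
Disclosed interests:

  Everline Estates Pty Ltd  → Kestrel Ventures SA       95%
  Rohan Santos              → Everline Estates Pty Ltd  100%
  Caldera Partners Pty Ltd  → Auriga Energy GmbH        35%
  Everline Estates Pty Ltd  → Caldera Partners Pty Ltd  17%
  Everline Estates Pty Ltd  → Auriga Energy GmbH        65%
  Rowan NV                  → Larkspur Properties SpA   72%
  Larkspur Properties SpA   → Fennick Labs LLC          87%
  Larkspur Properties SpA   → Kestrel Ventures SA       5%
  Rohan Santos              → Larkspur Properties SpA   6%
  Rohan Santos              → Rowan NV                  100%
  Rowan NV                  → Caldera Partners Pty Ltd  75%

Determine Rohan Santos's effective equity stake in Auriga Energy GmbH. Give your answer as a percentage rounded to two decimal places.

Rohan reaches Auriga along 3 paths.
Via Rowan → Caldera: 100% × 75% × 35% = 26.25%.
Via Everline → Caldera: 100% × 17% × 35% = 5.95%.
Via Everline: 100% × 65% = 65%.
Total: 26.25% + 5.95% + 65% = 97.2%.
Rounded: 97.20%.

97.20%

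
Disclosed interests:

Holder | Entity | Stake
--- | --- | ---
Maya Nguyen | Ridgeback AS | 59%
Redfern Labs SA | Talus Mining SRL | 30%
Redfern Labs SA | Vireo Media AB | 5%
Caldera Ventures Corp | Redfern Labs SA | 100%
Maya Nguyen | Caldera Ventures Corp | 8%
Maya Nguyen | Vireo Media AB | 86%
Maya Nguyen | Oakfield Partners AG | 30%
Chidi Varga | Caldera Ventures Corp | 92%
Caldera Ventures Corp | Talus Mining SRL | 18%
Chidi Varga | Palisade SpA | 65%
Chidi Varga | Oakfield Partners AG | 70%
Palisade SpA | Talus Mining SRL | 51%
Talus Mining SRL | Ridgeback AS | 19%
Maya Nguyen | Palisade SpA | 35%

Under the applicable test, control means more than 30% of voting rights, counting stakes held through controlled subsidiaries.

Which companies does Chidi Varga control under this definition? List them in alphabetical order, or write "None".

Chidi holds 65% of Palisade, so Chidi controls Palisade.
Chidi holds 92% of Caldera, so Chidi controls Caldera.
Caldera holds 100% of Redfern, so Chidi controls Redfern.
Chidi holds 70% of Oakfield, so Chidi controls Oakfield.
Palisade and Redfern and Caldera together hold 51% + 30% + 18% = 99% of Talus, so Chidi controls Talus.
No other company's threshold is met.

Caldera Ventures Corp, Oakfield Partners AG, Palisade SpA, Redfern Labs SA, Talus Mining SRL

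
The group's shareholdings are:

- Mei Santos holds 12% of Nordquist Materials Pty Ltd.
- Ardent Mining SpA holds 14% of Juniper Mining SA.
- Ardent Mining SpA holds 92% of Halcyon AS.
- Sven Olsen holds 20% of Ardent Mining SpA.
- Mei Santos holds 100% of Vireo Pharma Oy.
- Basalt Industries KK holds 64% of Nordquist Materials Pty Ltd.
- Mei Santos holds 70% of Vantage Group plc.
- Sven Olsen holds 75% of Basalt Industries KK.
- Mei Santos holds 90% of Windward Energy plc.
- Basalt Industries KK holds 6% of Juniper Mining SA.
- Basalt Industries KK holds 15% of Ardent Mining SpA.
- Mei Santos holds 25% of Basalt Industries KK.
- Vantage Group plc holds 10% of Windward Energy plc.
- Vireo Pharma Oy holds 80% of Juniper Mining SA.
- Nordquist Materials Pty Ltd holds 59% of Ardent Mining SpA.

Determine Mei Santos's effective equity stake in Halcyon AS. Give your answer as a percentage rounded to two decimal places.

18.65%

Mei reaches Halcyon along 3 paths.
Via Basalt → Nordquist → Ardent: 25% × 64% × 59% × 92% = 8.6848%.
Via Nordquist → Ardent: 12% × 59% × 92% = 6.5136%.
Via Basalt → Ardent: 25% × 15% × 92% = 3.45%.
Total: 8.6848% + 6.5136% + 3.45% = 18.6484%.
Rounded: 18.65%.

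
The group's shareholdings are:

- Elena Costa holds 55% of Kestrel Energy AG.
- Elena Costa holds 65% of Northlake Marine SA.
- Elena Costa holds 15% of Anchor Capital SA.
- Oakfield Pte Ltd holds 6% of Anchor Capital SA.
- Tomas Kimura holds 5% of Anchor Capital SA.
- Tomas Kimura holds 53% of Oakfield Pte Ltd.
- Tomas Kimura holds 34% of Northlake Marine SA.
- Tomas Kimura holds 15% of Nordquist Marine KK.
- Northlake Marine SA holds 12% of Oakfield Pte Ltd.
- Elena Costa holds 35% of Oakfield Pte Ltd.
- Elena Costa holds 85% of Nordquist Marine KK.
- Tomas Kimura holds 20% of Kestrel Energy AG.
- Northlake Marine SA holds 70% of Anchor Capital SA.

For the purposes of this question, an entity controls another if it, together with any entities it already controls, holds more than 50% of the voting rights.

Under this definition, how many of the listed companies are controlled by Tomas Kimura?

1

Tomas holds 53% of Oakfield, so Tomas controls Oakfield.
No other company's threshold is met.
Tomas controls 1 company.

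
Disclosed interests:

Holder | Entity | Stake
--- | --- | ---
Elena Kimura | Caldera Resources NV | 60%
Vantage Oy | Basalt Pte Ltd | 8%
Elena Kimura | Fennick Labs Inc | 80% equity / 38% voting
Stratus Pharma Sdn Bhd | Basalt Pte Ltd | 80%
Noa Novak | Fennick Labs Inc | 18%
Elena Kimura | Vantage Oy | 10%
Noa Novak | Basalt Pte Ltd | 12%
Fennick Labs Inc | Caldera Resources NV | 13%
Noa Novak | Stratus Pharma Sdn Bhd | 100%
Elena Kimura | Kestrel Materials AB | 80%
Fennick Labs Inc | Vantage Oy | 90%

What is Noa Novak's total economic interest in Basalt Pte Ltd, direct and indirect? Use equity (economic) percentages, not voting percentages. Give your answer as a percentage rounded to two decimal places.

Noa reaches Basalt along 3 paths.
Direct stake: 12% = 12%.
Via Fennick → Vantage: 18% × 90% × 8% = 1.296%.
Via Stratus: 100% × 80% = 80%.
Total: 12% + 1.296% + 80% = 93.296%.
Rounded: 93.30%.

93.30%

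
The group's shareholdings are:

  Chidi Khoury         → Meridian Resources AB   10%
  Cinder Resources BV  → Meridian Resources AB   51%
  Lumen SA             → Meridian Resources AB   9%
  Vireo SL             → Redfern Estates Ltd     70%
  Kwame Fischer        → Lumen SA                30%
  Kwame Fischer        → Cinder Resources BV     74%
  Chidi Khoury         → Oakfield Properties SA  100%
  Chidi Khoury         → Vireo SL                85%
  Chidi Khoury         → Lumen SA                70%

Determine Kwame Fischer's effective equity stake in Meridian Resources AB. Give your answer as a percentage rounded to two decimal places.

Kwame reaches Meridian along 2 paths.
Via Lumen: 30% × 9% = 2.7%.
Via Cinder: 74% × 51% = 37.74%.
Total: 2.7% + 37.74% = 40.44%.

40.44%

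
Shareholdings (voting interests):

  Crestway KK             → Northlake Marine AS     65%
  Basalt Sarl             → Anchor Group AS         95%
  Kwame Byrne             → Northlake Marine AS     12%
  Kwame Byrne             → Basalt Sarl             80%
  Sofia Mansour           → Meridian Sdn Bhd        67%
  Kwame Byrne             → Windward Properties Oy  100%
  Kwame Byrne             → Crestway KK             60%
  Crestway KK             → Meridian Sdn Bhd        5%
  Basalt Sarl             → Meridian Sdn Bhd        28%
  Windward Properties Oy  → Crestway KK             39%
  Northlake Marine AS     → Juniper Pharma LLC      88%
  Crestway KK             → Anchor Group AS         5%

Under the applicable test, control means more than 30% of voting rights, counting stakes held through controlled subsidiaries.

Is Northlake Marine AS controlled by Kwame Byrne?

Kwame holds 100% of Windward, so Kwame controls Windward.
Kwame and Windward together hold 60% + 39% = 99% of Crestway, so Kwame controls Crestway.
Crestway and Kwame together hold 65% + 12% = 77% of Northlake, so Kwame controls Northlake.

Yes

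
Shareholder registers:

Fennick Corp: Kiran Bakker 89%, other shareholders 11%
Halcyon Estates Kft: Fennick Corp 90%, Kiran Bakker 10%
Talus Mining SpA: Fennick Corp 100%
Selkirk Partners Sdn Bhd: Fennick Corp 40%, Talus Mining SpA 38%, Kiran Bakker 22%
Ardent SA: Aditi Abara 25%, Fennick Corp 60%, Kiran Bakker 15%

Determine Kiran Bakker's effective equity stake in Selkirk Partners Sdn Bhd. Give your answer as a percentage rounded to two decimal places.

91.42%

Kiran reaches Selkirk along 3 paths.
Via Fennick: 89% × 40% = 35.6%.
Via Fennick → Talus: 89% × 100% × 38% = 33.82%.
Direct stake: 22% = 22%.
Total: 35.6% + 33.82% + 22% = 91.42%.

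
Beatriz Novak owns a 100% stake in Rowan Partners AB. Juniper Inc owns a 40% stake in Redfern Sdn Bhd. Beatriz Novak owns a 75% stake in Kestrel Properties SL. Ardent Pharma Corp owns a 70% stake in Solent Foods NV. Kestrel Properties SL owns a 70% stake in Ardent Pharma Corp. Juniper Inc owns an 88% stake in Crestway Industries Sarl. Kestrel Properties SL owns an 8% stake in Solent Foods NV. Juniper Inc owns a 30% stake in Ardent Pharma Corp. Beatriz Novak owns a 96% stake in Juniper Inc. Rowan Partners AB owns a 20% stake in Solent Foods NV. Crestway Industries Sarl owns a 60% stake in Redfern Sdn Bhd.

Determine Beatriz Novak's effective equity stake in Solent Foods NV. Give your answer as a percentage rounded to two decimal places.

82.91%

Beatriz reaches Solent along 4 paths.
Via Kestrel: 75% × 8% = 6%.
Via Juniper → Ardent: 96% × 30% × 70% = 20.16%.
Via Kestrel → Ardent: 75% × 70% × 70% = 36.75%.
Via Rowan: 100% × 20% = 20%.
Total: 6% + 20.16% + 36.75% + 20% = 82.91%.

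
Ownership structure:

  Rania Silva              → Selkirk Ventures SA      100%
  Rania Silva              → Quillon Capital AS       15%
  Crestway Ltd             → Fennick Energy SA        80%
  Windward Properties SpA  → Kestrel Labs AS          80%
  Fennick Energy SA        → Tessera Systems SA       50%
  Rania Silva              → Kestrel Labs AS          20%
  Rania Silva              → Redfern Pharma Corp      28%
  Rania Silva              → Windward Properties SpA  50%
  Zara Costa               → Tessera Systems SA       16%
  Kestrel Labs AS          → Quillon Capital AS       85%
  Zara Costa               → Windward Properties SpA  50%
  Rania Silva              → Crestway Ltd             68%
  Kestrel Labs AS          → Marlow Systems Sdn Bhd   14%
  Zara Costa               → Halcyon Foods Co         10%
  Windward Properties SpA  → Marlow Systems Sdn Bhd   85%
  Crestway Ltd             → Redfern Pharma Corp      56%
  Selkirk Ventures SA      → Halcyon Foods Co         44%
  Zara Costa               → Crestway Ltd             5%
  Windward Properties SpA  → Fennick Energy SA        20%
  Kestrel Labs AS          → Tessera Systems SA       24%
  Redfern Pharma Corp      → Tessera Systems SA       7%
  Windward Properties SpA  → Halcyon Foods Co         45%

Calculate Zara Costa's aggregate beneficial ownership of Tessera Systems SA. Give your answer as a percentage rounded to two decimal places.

32.80%

Zara reaches Tessera along 5 paths.
Direct stake: 16% = 16%.
Via Windward → Fennick: 50% × 20% × 50% = 5%.
Via Crestway → Fennick: 5% × 80% × 50% = 2%.
Via Windward → Kestrel: 50% × 80% × 24% = 9.6%.
Via Crestway → Redfern: 5% × 56% × 7% = 0.196%.
Total: 16% + 5% + 2% + 9.6% + 0.196% = 32.796%.
Rounded: 32.80%.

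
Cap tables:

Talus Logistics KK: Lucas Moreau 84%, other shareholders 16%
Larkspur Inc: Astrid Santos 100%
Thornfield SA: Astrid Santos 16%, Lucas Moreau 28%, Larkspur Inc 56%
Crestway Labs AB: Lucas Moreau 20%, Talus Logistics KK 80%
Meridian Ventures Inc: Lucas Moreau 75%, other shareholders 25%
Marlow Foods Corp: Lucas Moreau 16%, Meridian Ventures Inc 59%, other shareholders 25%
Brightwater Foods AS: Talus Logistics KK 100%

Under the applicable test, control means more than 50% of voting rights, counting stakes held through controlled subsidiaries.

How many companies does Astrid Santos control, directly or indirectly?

Astrid holds 100% of Larkspur, so Astrid controls Larkspur.
Astrid and Larkspur together hold 16% + 56% = 72% of Thornfield, so Astrid controls Thornfield.
No other company's threshold is met.
Astrid controls 2 companies.

2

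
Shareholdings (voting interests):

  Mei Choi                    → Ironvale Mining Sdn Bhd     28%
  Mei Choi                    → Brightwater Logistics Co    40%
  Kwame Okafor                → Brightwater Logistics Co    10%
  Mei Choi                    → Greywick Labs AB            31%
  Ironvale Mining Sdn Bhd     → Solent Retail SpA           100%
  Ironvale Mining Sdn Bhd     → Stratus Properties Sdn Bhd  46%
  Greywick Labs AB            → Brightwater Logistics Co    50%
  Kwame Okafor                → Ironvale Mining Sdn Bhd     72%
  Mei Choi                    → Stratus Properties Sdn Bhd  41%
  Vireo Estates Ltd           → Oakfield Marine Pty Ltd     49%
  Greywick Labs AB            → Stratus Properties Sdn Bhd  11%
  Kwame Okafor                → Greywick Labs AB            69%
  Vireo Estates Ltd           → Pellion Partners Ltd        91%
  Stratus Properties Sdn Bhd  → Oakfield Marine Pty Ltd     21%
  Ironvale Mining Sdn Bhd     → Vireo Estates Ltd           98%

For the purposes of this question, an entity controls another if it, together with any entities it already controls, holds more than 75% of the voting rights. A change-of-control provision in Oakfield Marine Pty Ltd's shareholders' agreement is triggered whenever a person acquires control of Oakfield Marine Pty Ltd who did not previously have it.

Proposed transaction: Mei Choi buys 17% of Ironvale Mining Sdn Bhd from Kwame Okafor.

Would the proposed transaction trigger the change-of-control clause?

No

The purchase adds only to Mei's holdings (Kwame's stake shrinks), so Mei is the only person who could newly come to control Oakfield.
Mei's largest direct stake is 41% in Stratus, which does not meet the threshold, so Mei controls no company.
Neither Mei nor any entity Mei controls holds any voting interest in Oakfield.
So before the transaction, Mei does not control Oakfield.
After the purchase, Mei's direct stake in Ironvale rises to 28% + 17% = 45%, and Kwame's stake falls to 55%.
Mei's side now holds 45% of Ironvale, not > 75%, so Mei still does not control Ironvale.
After the transaction, neither Mei nor any entity Mei controls holds a voting interest in Oakfield, so Mei still does not control it.
No new person acquires control, so the clause is not triggered.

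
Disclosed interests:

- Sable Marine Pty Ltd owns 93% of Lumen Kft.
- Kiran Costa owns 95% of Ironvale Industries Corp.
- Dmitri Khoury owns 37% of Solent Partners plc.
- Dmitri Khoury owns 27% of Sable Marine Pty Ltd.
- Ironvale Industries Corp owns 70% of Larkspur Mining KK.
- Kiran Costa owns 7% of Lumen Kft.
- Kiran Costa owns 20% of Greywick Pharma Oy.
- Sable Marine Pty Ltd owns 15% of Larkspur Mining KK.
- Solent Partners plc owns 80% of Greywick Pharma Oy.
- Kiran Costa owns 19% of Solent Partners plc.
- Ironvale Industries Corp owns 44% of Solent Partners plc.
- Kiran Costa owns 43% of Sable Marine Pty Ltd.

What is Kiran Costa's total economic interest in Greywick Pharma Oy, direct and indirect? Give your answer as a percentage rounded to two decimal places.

68.64%

Kiran reaches Greywick along 3 paths.
Via Solent: 19% × 80% = 15.2%.
Via Ironvale → Solent: 95% × 44% × 80% = 33.44%.
Direct stake: 20% = 20%.
Total: 15.2% + 33.44% + 20% = 68.64%.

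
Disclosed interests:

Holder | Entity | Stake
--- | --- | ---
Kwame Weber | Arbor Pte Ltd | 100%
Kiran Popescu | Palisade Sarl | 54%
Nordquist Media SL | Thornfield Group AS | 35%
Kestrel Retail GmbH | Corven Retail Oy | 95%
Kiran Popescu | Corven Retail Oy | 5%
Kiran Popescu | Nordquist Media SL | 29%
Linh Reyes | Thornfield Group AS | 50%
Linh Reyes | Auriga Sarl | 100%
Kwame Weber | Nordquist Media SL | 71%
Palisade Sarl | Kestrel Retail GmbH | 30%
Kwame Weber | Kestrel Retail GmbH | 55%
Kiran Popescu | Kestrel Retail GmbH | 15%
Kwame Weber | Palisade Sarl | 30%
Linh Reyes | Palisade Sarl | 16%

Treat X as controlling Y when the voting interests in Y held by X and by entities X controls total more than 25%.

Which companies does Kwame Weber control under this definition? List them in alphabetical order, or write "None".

Arbor Pte Ltd, Corven Retail Oy, Kestrel Retail GmbH, Nordquist Media SL, Palisade Sarl, Thornfield Group AS

Kwame holds 30% of Palisade, so Kwame controls Palisade.
Kwame holds 71% of Nordquist, so Kwame controls Nordquist.
Nordquist holds 35% of Thornfield, so Kwame controls Thornfield.
Palisade and Kwame together hold 30% + 55% = 85% of Kestrel, so Kwame controls Kestrel.
Kestrel holds 95% of Corven, so Kwame controls Corven.
Kwame holds 100% of Arbor, so Kwame controls Arbor.
No other company's threshold is met.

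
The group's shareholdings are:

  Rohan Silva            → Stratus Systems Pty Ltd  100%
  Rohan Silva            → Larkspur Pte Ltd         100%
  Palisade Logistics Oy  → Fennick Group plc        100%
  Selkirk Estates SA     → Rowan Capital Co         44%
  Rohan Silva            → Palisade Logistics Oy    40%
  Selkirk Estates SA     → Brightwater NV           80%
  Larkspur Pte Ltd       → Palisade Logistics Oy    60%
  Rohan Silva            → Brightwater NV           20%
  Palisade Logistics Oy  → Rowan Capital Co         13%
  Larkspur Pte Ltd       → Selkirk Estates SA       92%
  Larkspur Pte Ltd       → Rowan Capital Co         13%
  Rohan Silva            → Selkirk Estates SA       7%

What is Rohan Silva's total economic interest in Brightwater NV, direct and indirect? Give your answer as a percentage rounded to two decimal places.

99.20%

Rohan reaches Brightwater along 3 paths.
Via Larkspur → Selkirk: 100% × 92% × 80% = 73.6%.
Via Selkirk: 7% × 80% = 5.6%.
Direct stake: 20% = 20%.
Total: 73.6% + 5.6% + 20% = 99.2%.
Rounded: 99.20%.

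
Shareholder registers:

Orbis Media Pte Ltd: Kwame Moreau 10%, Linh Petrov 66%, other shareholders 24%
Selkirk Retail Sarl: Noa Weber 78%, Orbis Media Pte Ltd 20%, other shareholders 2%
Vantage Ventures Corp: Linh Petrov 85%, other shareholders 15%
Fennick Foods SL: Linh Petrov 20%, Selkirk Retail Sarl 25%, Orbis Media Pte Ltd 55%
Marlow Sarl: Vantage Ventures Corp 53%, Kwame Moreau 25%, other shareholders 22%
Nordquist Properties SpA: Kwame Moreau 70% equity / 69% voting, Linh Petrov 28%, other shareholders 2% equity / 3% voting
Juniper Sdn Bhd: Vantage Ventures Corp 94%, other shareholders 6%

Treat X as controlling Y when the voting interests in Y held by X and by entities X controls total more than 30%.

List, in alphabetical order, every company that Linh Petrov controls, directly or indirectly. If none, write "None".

Linh holds 66% of Orbis, so Linh controls Orbis.
Linh holds 85% of Vantage, so Linh controls Vantage.
Linh and Orbis together hold 20% + 55% = 75% of Fennick, so Linh controls Fennick.
Vantage holds 53% of Marlow, so Linh controls Marlow.
Vantage holds 94% of Juniper, so Linh controls Juniper.
No other company's threshold is met.

Fennick Foods SL, Juniper Sdn Bhd, Marlow Sarl, Orbis Media Pte Ltd, Vantage Ventures Corp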